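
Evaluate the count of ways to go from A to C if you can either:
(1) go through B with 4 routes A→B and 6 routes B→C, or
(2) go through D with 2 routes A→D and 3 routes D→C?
30

Solution: Route via B: 4×6=24. Route via D: 2×3=6. Total: 30.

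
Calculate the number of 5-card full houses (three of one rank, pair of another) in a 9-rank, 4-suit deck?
1,728
Triple rank: 9. Triple suits: C(4,3)=4. Pair rank: 8. Pair suits: C(4,2)=6. Total: 1,728.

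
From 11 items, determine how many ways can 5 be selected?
C(11,5) = 11! / (5! × (11-5)!)
         = 11! / (5! × 6!)
         = 462

Answer: 462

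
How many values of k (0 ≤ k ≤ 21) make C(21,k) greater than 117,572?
6
Row 21 is unimodal and symmetric about k=21/2. C(21,7)=116,280 ≤ 117,572; C(21,8)=203,490 > 117,572; by symmetry C(21,k) > 117,572 for k = 8..13. That's 13 - 8 + 1 = 6 values.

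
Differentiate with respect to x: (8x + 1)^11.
88(8x + 1)^10

Chain rule: 11(8x+1)^{10} × 8 = 88(8x+1)^{10}.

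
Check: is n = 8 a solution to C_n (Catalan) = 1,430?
Yes
C_8 = C(16,8)/(8+1) = 12,870/9 = 1,430, which equals 1,430.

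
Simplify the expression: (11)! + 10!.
(11)! + 10! = (11)·10! + 10! = (11+1)·10! = 12·10! = 43,545,600.
Final answer: 43,545,600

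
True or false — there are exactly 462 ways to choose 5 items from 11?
True

Working:
C(11,5) = 462.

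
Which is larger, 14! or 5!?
14!=87,178,291,200, 5!=120. 14! > 5!.

Answer: 14!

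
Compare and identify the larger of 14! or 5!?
14!

Working:
14!=87,178,291,200, 5!=120. 14! > 5!.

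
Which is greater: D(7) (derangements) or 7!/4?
D(7)

Solution: D(7) = (7-1)·[D(6) + D(5)] = 6·[265 + 44] = 1,854; 7!/4 = 5,040/4 = 1,260.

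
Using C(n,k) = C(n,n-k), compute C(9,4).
126

Working:
C(9,4) = C(9,5) = 126.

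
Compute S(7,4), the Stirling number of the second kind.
350

Solution: Using the Stirling recurrence: S(n,k) = k·S(n-1,k) + S(n-1,k-1)
S(7,4) = 4·S(6,4) + S(6,3)
         = 4·65 + 90
         = 260 + 90
         = 350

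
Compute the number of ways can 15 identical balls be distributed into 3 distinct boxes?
C(15+3-1, 3-1) = C(17, 2) = 136.
Final answer: 136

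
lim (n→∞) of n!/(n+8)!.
0

n!/(n+8)! = 1/[(n+1)(n+2)···(n+8)] → 0 as n → ∞.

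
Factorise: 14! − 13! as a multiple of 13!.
14! − 13! = 14·13! − 13! = (14 − 1)·13! = 13 × 13! = 80,951,270,400.
Final answer: 13 × 13! = 80,951,270,400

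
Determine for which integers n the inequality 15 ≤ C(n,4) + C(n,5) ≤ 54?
6

Reasoning: C(5,4)+C(5,5)=6; C(6,4)+C(6,5)=21; C(7,4)+C(7,5)=56. So valid n = 6.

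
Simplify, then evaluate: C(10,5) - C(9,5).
126

Explanation: C(10,5) - C(9,5) = C(9,4) = 126.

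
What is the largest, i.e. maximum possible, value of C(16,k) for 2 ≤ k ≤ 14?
C(16,k) is maximised at the centre of the row: C(16,8) = 12,870.

Answer: 12,870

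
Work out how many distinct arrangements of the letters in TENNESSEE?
Word has 9 letters (T=1, E=4, N=2, S=2). Arrangements: 9!/Π(k!) = 3,780.

Answer: 3,780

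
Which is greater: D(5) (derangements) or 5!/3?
D(5)

D(5) = (5-1)·[D(4) + D(3)] = 4·[9 + 2] = 44; 5!/3 = 120/3 = 40.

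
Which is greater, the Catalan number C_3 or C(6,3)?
C(6,3)

Reasoning: C_3 = C(6,3)/(3+1) = 20/4 = 5; C(6,3) = 20.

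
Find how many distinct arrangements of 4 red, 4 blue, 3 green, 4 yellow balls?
15,765,750

Reasoning: Multinomial: 15!/(4! × 4! × 3! × 4!) = 15,765,750.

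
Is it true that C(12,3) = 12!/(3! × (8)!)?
False

The correct denominator is 3!×9!, giving C(12,3) = 220; the stated RHS is 12!/(3!×8!) = 1,980 ≠ 220, so the statement does not hold.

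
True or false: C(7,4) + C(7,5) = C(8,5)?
True

Pascal's identity: LHS = 35 + 21 = 56; RHS = C(8,5) = 56. Both sides agree, so the statement holds.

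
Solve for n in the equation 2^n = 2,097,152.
21

Solution: 2,097,152 = 1,024 × 1,024 × 2 = 2^10 × 2^10 × 2^1 = 2^21, so n = 21.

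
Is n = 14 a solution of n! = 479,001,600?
No

Reasoning: 14! = 14·13! = 14·6,227,020,800 = 87,178,291,200, which does not equal 479,001,600.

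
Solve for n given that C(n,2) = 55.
11

Reasoning: C(n,2) = n(n−1)/2! is increasing in n, and n(n−1) = 2!·55 = 110 ≈ (n−0.5)^2 gives n ≈ 11.0. Check: C(9,2) = 36, C(10,2) = 45, C(11,2) = 55 ✓. So n = 11.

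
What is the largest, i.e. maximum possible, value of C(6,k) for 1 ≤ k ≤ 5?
20

Working:
C(6,k) is maximised at the centre of the row: C(6,3) = 20.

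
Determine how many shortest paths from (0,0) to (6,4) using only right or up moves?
210
Choose 6 rights from 10 moves: C(10,6) = 210.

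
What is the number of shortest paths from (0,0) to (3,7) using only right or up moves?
Choose 3 rights from 10 moves: C(10,3) = 120.

Answer: 120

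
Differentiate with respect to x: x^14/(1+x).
(14x^13(1+x) - x^14)/(1+x)²

Quotient rule: [14x^{13}(1+x) - x^14]/(1+x)².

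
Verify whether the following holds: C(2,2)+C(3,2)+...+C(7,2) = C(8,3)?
True

Reasoning: Hockey stick identity gives Σ = C(8,3) = 56; RHS C(8,3) = 56.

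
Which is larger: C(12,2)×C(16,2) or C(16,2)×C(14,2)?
C(16,2)×C(14,2)

Explanation: C(12,2)×C(16,2)=7,920, C(16,2)×C(14,2)=10,920.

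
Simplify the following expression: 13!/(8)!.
154,440

This equals 13×12×...×9 = 154,440.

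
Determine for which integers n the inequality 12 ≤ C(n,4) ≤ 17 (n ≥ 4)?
6

Reasoning: C(5,4)=5; C(6,4)=15; C(7,4)=35. So valid n = 6.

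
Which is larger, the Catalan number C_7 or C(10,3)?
C_7

Working:
C_7 = C(14,7)/(7+1) = 3,432/8 = 429; C(10,3) = 120.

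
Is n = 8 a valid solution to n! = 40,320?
Yes

8! = 8·7! = 8·5,040 = 40,320, which equals 40,320.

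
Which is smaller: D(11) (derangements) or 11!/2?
D(11)

Reasoning: D(11) = (11-1)·[D(10) + D(9)] = 10·[1,334,961 + 133,496] = 14,684,570; 11!/2 = 39,916,800/2 = 19,958,400.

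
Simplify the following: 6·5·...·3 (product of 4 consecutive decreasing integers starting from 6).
360

Explanation: This is P(6,4) = 6!/(2)! = 360.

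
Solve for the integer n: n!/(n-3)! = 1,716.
13
n!/(n-3)! = n×(n-1)×(n-2), a product of 3 consecutive integers ≈ (n−1)^3. 1,716^(1/3) + 1 ≈ 13.0; check n = 13: 13×12×11 = 1,716 ✓. So n = 13.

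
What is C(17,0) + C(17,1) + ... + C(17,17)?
Sum of binomial coefficients = 2^17 = 131,072.
Final answer: 131,072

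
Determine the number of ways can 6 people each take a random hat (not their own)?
265

Reasoning: Using D(n) = (n-1)[D(n-1) + D(n-2)]:
D(6) = (6-1) × [D(5) + D(4)]
      = 5 × [44 + 9]
      = 5 × 53
      = 265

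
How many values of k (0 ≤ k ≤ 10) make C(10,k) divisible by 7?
Checking C(10,k) mod 7 for k = 0..10: divisible at k = 4, 5, 6. That's 3 values.

Answer: 3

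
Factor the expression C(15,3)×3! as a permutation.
P(15,3)

Solution: C(15,3)×3! = [15!/(3!(12)!)]×3! = 15!/(12)! = P(15,3) = 2,730.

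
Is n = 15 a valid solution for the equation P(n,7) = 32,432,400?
Yes

Reasoning: P(15,7) = 15·14·13·12·11·10·9 = 32,432,400, which equals 32,432,400.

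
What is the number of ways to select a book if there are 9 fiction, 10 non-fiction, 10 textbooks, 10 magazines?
By the addition principle: 9 + 10 + 10 + 10 = 39.
Final answer: 39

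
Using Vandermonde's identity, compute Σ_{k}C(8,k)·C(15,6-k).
100,947

Working:
= C(8+15,6) = C(23,6) = 100,947.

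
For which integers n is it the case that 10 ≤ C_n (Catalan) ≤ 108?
4, 5

C_3=5; C_4=14; C_5=42; C_6=132. So valid n = 4, 5.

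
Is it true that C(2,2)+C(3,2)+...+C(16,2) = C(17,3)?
True

Reasoning: Hockey stick identity gives Σ = C(17,3) = 680; RHS C(17,3) = 680.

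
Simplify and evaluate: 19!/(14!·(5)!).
11,628

Working:
This is C(19,14) = 11,628.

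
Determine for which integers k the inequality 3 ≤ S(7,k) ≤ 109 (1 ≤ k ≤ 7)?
2, 6

Solution: S(7,1)=1; S(7,2)=63; S(7,3)=301; S(7,4)=350; S(7,5)=140; S(7,6)=21; S(7,7)=1. So valid k = 2, 6.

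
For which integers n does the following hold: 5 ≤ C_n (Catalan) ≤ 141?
3, 4, 5, 6
C_2=2; C_3=5; C_4=14; C_5=42; C_6=132; C_7=429. So valid n = 3, 4, 5, 6.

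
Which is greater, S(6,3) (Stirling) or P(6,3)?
P(6,3)
S(6,3) = 3·S(5,3) + S(5,2) = 3·25 + 15 = 90; P(6,3) = 120.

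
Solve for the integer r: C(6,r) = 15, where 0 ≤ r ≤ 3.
2

C(6,r) is increasing for 0 ≤ r ≤ 3. Stepping up (C(6,r+1) = C(6,r)·(6−r)/(r+1)): C(6,1) = 6, C(6,2) = 15 ✓. So r = 2.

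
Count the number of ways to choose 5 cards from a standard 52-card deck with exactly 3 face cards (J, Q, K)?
171,600

Reasoning: 12 face cards and 40 non-face cards: C(12,3) × C(40,2) = 220 × 780 = 171,600.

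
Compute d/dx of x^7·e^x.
Product rule: d/dx[x^7]·e^x + x^7·d/dx[e^x] = 7x^{6}e^x + x^7e^x.
Final answer: (7x^6 + x^7)e^x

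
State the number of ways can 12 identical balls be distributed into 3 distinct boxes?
91

C(12+3-1, 3-1) = C(14, 2) = 91.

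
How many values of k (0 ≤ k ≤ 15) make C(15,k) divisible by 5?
12

Solution: Checking C(15,k) mod 5 for k = 0..15: divisible at k = 1, 2, 3, 4, 6, 7, 8, 9, 11, 12, 13, 14. That's 12 values.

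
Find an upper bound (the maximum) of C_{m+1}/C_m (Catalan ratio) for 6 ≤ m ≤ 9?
38/11
C_{m+1}/C_m = 2(2m+1)/(m+2), which increases with m. Maximum at m = 9: 2·19/11 = 38/11.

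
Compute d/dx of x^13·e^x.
(13x^12 + x^13)e^x

Working:
Product rule: d/dx[x^13]·e^x + x^13·d/dx[e^x] = 13x^{12}e^x + x^13e^x.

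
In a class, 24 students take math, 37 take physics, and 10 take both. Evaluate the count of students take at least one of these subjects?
51

Solution: |A∪B| = |A|+|B|-|A∩B| = 24+37-10 = 51.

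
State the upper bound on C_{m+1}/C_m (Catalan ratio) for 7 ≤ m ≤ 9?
C_{m+1}/C_m = 2(2m+1)/(m+2), which increases with m. Maximum at m = 9: 2·19/11 = 38/11.
Final answer: 38/11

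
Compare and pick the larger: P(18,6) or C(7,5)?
P(18,6)
P(18,6)=13,366,080, C(7,5)=21.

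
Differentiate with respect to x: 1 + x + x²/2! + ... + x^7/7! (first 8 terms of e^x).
1 + x + x²/2! + ... + x^6/6!

Explanation: Differentiating term by term gives the first 7 terms of e^x.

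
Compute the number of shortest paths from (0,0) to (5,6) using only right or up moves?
462

Solution: Choose 5 rights from 11 moves: C(11,5) = 462.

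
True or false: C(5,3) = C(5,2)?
True
Symmetry C(n,k) = C(n,n-k): C(5,3) = 10 and C(5,2) = 10. Both sides agree, so the statement holds.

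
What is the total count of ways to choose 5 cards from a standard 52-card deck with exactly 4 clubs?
13 clubs and 39 non-clubs: C(13,4) × C(39,1) = 715 × 39 = 27,885.

Answer: 27,885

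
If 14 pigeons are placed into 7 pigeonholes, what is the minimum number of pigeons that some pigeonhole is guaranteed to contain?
2

Solution: Pigeonhole: ⌈14/7⌉ = 2.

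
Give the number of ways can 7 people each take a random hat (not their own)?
1,854

Using D(n) = (n-1)[D(n-1) + D(n-2)]:
D(7) = (7-1) × [D(6) + D(5)]
      = 6 × [265 + 44]
      = 6 × 309
      = 1,854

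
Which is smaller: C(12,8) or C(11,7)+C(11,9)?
C(12,8)=495; C(11,7)+C(11,9)=330+55=385.
Final answer: C(11,7)+C(11,9)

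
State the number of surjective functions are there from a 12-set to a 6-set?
Onto functions = 6! × S(12,6)
First compute S(12,6) via recurrence:
Using the Stirling recurrence: S(n,k) = k·S(n-1,k) + S(n-1,k-1)
S(12,6) = 6·S(11,6) + S(11,5)
         = 6·179487 + 246730
         = 1076922 + 246730
         = 1,323,652
Then: 720 × 1323652 = 953,029,440
Final answer: 953,029,440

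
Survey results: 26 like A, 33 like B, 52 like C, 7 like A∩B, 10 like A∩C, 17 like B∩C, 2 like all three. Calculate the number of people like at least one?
79

Reasoning: |A∪B∪C| = 26+33+52-7-10-17+2 = 79.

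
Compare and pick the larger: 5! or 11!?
5!=120, 11!=39,916,800. 11! > 5!.

Answer: 11!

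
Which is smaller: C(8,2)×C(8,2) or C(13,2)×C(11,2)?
C(8,2)×C(8,2)

Explanation: C(8,2)×C(8,2)=784, C(13,2)×C(11,2)=4,290.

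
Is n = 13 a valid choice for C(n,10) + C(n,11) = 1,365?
C(13,10) + C(13,11) = 286 + 78 = 364, which does not equal 1,365.
Final answer: No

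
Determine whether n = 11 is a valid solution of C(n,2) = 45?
No

Reasoning: C(11,2) = 11·10/2! = 110/2 = 55, which does not equal 45.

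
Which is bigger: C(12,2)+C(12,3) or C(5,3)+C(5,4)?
C(12,2)+C(12,3)

First=286, Second=15.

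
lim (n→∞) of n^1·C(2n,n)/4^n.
∞

C(2n,n) ~ 4^n/√(πn), so n^1·C(2n,n)/4^n ~ n^(1 − 1/2)/√π → ∞.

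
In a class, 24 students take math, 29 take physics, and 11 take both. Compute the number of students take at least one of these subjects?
42

Solution: |A∪B| = |A|+|B|-|A∩B| = 24+29-11 = 42.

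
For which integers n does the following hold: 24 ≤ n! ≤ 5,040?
n! is strictly increasing; 4! = 24 and 7! = 5,040, so valid n = 4, 5, 6, 7.
Final answer: 4, 5, 6, 7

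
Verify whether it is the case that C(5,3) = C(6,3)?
False

LHS = C(5,3) = 10; RHS = C(6,3) = 20. 10 ≠ 20, so the statement does not hold.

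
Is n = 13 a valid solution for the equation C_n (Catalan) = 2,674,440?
No

C_13 = C(26,13)/(13+1) = 10,400,600/14 = 742,900, which does not equal 2,674,440.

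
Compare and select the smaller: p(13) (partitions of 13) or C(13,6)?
p(13)

Explanation: Pentagonal recurrence p(n) = p(n−1) + p(n−2) − p(n−5) − p(n−7) + …: p(13) = p(12) + p(11) − p(8) − p(6) + p(1) = 77 + 56 − 22 − 11 + 1 = 101; C(13,6) = 1,716.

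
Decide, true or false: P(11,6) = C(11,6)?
False

Reasoning: P(11,6) = 332,640 but C(11,6) = 462; they differ by a factor of 6! = 720, so the statement does not hold.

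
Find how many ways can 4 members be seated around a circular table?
6
Circular arrangements: (4-1)! = 6.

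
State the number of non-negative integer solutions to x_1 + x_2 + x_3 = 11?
C(11+3-1, 3-1) = 78.

Answer: 78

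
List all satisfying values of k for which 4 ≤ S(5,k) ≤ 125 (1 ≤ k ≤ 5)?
S(5,1)=1; S(5,2)=15; S(5,3)=25; S(5,4)=10; S(5,5)=1. So valid k = 2, 3, 4.
Final answer: 2, 3, 4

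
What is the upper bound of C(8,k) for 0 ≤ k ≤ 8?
Maximum at k = 4: C(8,4) = 70.

Answer: 70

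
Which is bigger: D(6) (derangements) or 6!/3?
D(6)
D(6) = (6-1)·[D(5) + D(4)] = 5·[44 + 9] = 265; 6!/3 = 720/3 = 240.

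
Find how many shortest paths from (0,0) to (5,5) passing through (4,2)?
To (4,2): C(6,4)=15. From there: C(4,1)=4. Total: 60.
Final answer: 60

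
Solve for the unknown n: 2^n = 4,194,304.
22

Solution: 4,194,304 = 1,024 × 1,024 × 4 = 2^10 × 2^10 × 2^2 = 2^22, so n = 22.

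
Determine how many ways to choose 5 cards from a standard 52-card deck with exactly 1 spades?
1,069,263

Solution: 13 spades and 39 non-spades: C(13,1) × C(39,4) = 13 × 82251 = 1,069,263.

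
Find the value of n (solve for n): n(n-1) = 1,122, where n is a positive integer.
34

Working:
n² − n − 1,122 = 0, so n = (1 ± √(1 + 4·1,122))/2 = (1 ± √4,489)/2 = (1 ± 67)/2, i.e. n = 34 or n = -33. Taking the positive root, n = 34 (check: 34×33 = 1,122).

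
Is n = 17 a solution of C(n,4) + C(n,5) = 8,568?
Yes
C(17,4) + C(17,5) = 2,380 + 6,188 = 8,568, which equals 8,568.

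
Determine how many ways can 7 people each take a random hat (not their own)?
1,854

Explanation: Using D(n) = (n-1)[D(n-1) + D(n-2)]:
D(7) = (7-1) × [D(6) + D(5)]
      = 6 × [265 + 44]
      = 6 × 309
      = 1,854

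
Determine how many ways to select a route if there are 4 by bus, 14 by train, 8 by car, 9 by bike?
35

Explanation: By the addition principle: 4 + 14 + 8 + 9 = 35.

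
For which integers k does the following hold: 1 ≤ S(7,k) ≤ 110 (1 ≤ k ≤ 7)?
1, 2, 6, 7
S(7,1)=1; S(7,2)=63; S(7,3)=301; S(7,4)=350; S(7,5)=140; S(7,6)=21; S(7,7)=1. So valid k = 1, 2, 6, 7.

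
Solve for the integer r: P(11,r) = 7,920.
4

Reasoning: P(11,r) = 11·10·…·(11−r+1), a product of r factors. Multiplying down from 11: 11 = 11; 11·10 = 110; 11·10·9 = 990; 11·10·9·8 = 7,920 ✓ (4 factors). So r = 4.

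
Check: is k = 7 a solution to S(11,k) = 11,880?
No

S(11,7) = 7·S(10,7) + S(10,6) = 7·5,880 + 22,827 = 63,987, which does not equal 11,880.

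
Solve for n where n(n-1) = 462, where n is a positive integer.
n² − n − 462 = 0, so n = (1 ± √(1 + 4·462))/2 = (1 ± √1,849)/2 = (1 ± 43)/2, i.e. n = 22 or n = -21. Taking the positive root, n = 22 (check: 22×21 = 462).

Answer: 22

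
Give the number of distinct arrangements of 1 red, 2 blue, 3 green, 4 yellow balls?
12,600

Multinomial: 10!/(1! × 2! × 3! × 4!) = 12,600.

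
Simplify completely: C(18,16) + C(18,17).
By Pascal's identity: C(19,17) = 171.
Final answer: 171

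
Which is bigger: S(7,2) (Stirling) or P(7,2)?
S(7,2) = 2·S(6,2) + S(6,1) = 2·31 + 1 = 63; P(7,2) = 42.

Answer: S(7,2)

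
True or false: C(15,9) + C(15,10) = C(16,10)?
Pascal's identity C(n,k) + C(n,k+1) = C(n+1,k+1): 5,005 + 3,003 = 8,008 = C(16,10).
Final answer: True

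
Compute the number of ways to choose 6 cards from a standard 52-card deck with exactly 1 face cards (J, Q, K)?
12 face cards and 40 non-face cards: C(12,1) × C(40,5) = 12 × 658,008 = 7,896,096.

Answer: 7,896,096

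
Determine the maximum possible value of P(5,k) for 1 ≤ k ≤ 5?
120

P(5,k) increases in k, so maximum at k = 5: 5! = 120.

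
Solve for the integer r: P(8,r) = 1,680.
P(8,r) = 8·7·…·(8−r+1), a product of r factors. Multiplying down from 8: 8 = 8; 8·7 = 56; 8·7·6 = 336; 8·7·6·5 = 1,680 ✓ (4 factors). So r = 4.
Final answer: 4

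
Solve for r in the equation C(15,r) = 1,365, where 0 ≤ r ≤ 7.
4

Working:
C(15,r) is increasing for 0 ≤ r ≤ 7. Stepping up (C(15,r+1) = C(15,r)·(15−r)/(r+1)): C(15,1) = 15, C(15,2) = 105, C(15,3) = 455, C(15,4) = 1,365 ✓. So r = 4.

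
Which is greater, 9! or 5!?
9!

Working:
9!=362,880, 5!=120. 9! > 5!.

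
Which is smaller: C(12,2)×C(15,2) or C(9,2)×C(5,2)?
C(9,2)×C(5,2)

Working:
C(12,2)×C(15,2)=6,930, C(9,2)×C(5,2)=360.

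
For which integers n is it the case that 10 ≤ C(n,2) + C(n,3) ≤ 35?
4, 5, 6

Reasoning: C(3,2)+C(3,3)=4; C(4,2)+C(4,3)=10; C(5,2)+C(5,3)=20; C(6,2)+C(6,3)=35; C(7,2)+C(7,3)=56. So valid n = 4, 5, 6.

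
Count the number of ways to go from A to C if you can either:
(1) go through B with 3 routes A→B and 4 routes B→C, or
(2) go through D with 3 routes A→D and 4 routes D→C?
24

Solution: Route via B: 3×4=12. Route via D: 3×4=12. Total: 24.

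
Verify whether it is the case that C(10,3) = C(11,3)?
False

Explanation: LHS = C(10,3) = 120; RHS = C(11,3) = 165. 120 ≠ 165, so the statement does not hold.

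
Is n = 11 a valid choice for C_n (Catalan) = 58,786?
Yes

Explanation: C_11 = C(22,11)/(11+1) = 705,432/12 = 58,786, which equals 58,786.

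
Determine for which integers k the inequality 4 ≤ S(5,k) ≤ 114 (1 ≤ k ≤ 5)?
S(5,1)=1; S(5,2)=15; S(5,3)=25; S(5,4)=10; S(5,5)=1. So valid k = 2, 3, 4.

Answer: 2, 3, 4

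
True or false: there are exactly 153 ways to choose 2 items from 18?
True

C(18,2) = 153.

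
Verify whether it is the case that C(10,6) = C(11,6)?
False

Working:
LHS = C(10,6) = 210; RHS = C(11,6) = 462. 210 ≠ 462, so the statement does not hold.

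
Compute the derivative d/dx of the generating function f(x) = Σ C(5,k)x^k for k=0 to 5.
Σ k·C(5,k)x^(k-1) for k=1 to 5

Term-by-term differentiation gives Σ k·C(5,k)x^{k-1} for k=1 to 5.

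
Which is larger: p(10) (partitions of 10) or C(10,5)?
C(10,5)
Pentagonal recurrence p(n) = p(n−1) + p(n−2) − p(n−5) − p(n−7) + …: p(10) = p(9) + p(8) − p(5) − p(3) = 30 + 22 − 7 − 3 = 42; C(10,5) = 252.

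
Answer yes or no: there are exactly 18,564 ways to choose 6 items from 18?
C(18,6) = 18,564.
Final answer: Yes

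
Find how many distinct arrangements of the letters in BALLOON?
1,260

Working:
Word has 7 letters (B=1, A=1, L=2, O=2, N=1). Arrangements: 7!/Π(k!) = 1,260.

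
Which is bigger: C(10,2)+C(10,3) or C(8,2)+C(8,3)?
C(10,2)+C(10,3)

Solution: First=165, Second=84.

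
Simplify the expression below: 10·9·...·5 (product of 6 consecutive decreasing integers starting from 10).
151,200

Explanation: This is P(10,6) = 10!/(4)! = 151,200.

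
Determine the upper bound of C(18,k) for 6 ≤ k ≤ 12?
48,620

Solution: C(18,k) is maximised at the centre of the row: C(18,9) = 48,620.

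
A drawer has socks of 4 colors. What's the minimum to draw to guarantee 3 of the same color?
9

Working:
Worst case: 2 of each = 8. One more: 9.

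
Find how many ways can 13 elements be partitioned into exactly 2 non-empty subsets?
4,095

Reasoning: This equals S(13,2), the Stirling number of the 2nd kind.
Using the Stirling recurrence: S(n,k) = k·S(n-1,k) + S(n-1,k-1)
S(13,2) = 2·S(12,2) + S(12,1)
         = 2·2047 + 1
         = 4094 + 1
         = 4,095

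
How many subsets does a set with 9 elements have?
512

Solution: Each element can be included or excluded: 2^9 = 512.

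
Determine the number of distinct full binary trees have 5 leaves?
14

Using the Catalan number formula: C_n = C(2n, n) / (n+1)
C_4 = C(8, 4) / (4+1)
     = 70 / 5
     = 14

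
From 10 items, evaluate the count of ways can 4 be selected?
C(10,4) = 10! / (4! × (10-4)!)
         = 10! / (4! × 6!)
         = 210
Final answer: 210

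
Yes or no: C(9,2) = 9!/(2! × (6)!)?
No

Working:
The correct denominator is 2!×7!, giving C(9,2) = 36; the stated RHS is 9!/(2!×6!) = 252 ≠ 36, so the statement does not hold.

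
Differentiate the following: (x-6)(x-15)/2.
(2x - 21)/2

Explanation: d/dx[(x-6)(x-15)] = (x-15) + (x-6) = 2x - 21. Dividing by 2 gives (2x - 21)/2.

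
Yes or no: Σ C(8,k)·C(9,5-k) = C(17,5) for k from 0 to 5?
Yes
Vandermonde's identity gives C(17,5) = 6,188; RHS C(17,5) = 6,188.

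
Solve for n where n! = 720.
6

Explanation: n! is strictly increasing. 4! = 24, 5! = 120, 6! = 720 ✓. So n = 6.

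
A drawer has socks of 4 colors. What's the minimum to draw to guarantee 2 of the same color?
5

Solution: Worst case: 1 of each = 4. One more: 5.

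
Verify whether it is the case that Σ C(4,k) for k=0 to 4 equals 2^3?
False
Binomial theorem: Σ C(4,k) = (1+1)^4 = 2^4 = 16; RHS 2^3 = 8.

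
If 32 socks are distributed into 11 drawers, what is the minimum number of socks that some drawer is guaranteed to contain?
3

Pigeonhole: ⌈32/11⌉ = 3.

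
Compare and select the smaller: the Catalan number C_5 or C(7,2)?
C(7,2)

Working:
C_5 = C(10,5)/(5+1) = 252/6 = 42; C(7,2) = 21.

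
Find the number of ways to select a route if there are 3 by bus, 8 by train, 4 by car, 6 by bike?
21

By the addition principle: 3 + 8 + 4 + 6 = 21.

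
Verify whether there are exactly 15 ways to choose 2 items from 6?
C(6,2) = 15.

Answer: True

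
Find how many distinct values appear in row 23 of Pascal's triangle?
Row 23 has entries C(23,0)..C(23,23); by symmetry C(23,k)=C(23,23-k), giving 12 distinct values.
Final answer: 12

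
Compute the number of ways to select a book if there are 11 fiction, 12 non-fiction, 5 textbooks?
By the addition principle: 11 + 12 + 5 = 28.

Answer: 28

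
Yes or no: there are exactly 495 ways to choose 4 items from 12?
Yes

C(12,4) = 495.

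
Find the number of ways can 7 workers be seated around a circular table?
Circular arrangements: (7-1)! = 720.
Final answer: 720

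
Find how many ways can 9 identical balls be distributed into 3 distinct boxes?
55
C(9+3-1, 3-1) = C(11, 2) = 55.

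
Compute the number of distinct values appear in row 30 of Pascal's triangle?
16

Solution: Row 30 has entries C(30,0)..C(30,30); by symmetry C(30,k)=C(30,30-k), giving 16 distinct values.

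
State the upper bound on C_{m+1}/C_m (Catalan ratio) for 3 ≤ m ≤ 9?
38/11

Reasoning: C_{m+1}/C_m = 2(2m+1)/(m+2), which increases with m. Maximum at m = 9: 2·19/11 = 38/11.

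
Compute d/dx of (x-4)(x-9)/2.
d/dx[(x-4)(x-9)] = (x-9) + (x-4) = 2x - 13. Dividing by 2 gives (2x - 13)/2.
Final answer: (2x - 13)/2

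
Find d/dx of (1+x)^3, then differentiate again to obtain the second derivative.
6(1+x)^1

Solution: First derivative: 3(1+x)^{2}. Second derivative: 3·2·(1+x)^{1} = 6(1+x)^{1}.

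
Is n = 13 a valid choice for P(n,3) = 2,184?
No
P(13,3) = 13·12·11 = 1,716, which does not equal 2,184.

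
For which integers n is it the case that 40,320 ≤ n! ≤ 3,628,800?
8, 9, 10

n! is strictly increasing; 8! = 40,320 and 10! = 3,628,800, so valid n = 8, 9, 10.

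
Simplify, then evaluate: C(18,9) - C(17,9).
C(18,9) - C(17,9) = C(17,8) = 24,310.
Final answer: 24,310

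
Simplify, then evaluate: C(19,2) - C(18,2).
18

Explanation: C(19,2) - C(18,2) = C(18,1) = 18.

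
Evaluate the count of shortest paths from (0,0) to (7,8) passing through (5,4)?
1,890

Explanation: To (5,4): C(9,5)=126. From there: C(6,2)=15. Total: 1,890.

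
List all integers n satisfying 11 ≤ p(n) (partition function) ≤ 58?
6, 7, 8, 9, 10, 11

Solution: Tabulating p(n) via p(n) = p(n−1) + p(n−2) − p(n−5) − p(n−7) + …: p(5)=7; p(6)=11; p(7)=15; p(8)=22; p(9)=30; p(10)=42; p(11)=56; p(12)=77. So valid n = 6, 7, 8, 9, 10, 11.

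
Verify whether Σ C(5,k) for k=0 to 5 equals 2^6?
False

Solution: Binomial theorem: Σ C(5,k) = (1+1)^5 = 2^5 = 32; RHS 2^6 = 64.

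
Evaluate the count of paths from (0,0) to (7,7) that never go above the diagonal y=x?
429

Counted by the Catalan number C_7: C_7 = C(14,7)/(7+1) = 3,432/8 = 429.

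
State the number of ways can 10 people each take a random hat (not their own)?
1,334,961

Reasoning: Using D(n) = (n-1)[D(n-1) + D(n-2)]:
D(10) = (10-1) × [D(9) + D(8)]
      = 9 × [133496 + 14833]
      = 9 × 148329
      = 1,334,961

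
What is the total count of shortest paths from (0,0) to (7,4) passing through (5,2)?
126

Explanation: To (5,2): C(7,5)=21. From there: C(4,2)=6. Total: 126.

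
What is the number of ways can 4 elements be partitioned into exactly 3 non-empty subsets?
6
This equals S(4,3), the Stirling number of the 2nd kind.
Using the Stirling recurrence: S(n,k) = k·S(n-1,k) + S(n-1,k-1)
S(4,3) = 3·S(3,3) + S(3,2)
         = 3·1 + 3
         = 3 + 3
         = 6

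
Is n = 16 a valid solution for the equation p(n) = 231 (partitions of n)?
Yes
Pentagonal recurrence p(n) = p(n−1) + p(n−2) − p(n−5) − p(n−7) + …: p(16) = p(15) + p(14) − p(11) − p(9) + p(4) + p(1) = 176 + 135 − 56 − 30 + 5 + 1 = 231, which equals 231.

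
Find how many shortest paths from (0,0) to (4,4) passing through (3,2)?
30

Solution: To (3,2): C(5,3)=10. From there: C(3,1)=3. Total: 30.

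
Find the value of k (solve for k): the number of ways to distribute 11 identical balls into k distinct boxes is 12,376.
7
Stars and bars: the count is C(11+k−1, k−1), increasing in k. k=5: C(15,4) = 1,365, k=6: C(16,5) = 4,368, k=7: C(17,6) = 12,376 ✓. So k = 7.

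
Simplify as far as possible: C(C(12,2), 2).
2,145

Solution: C(12,2) = 66, then C(66, 2) = 2,145.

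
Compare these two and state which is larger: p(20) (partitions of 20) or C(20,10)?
C(20,10)

Pentagonal recurrence p(n) = p(n−1) + p(n−2) − p(n−5) − p(n−7) + …: p(20) = p(19) + p(18) − p(15) − p(13) + p(8) + p(5) = 490 + 385 − 176 − 101 + 22 + 7 = 627; C(20,10) = 184,756.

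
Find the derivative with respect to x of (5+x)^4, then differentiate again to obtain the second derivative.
12(5+x)^2

Reasoning: First derivative: 4(5+x)^{3}. Second derivative: 4·3·(5+x)^{2} = 12(5+x)^{2}.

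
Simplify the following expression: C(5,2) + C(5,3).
20
By Pascal's identity: C(6,3) = 20.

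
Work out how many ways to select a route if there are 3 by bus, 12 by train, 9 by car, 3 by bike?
27

Working:
By the addition principle: 3 + 12 + 9 + 3 = 27.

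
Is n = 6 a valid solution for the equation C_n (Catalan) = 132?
Yes

Explanation: C_6 = C(12,6)/(6+1) = 924/7 = 132, which equals 132.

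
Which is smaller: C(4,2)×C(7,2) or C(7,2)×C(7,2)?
C(4,2)×C(7,2)

Explanation: C(4,2)×C(7,2)=126, C(7,2)×C(7,2)=441.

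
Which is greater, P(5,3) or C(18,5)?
C(18,5)

P(5,3)=60, C(18,5)=8,568.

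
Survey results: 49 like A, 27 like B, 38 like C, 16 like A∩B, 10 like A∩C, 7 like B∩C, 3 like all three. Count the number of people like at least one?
84
|A∪B∪C| = 49+27+38-16-10-7+3 = 84.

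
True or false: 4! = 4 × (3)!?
By definition n! = n × (n-1)!, so 4! = 4 × 3!.

Answer: True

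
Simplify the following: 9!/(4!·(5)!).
126

Working:
This is C(9,4) = 126.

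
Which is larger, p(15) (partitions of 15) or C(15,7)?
C(15,7)

Reasoning: Pentagonal recurrence p(n) = p(n−1) + p(n−2) − p(n−5) − p(n−7) + …: p(15) = p(14) + p(13) − p(10) − p(8) + p(3) + p(0) = 135 + 101 − 42 − 22 + 3 + 1 = 176; C(15,7) = 6,435.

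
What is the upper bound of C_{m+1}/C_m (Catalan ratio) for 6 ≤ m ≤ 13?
C_{m+1}/C_m = 2(2m+1)/(m+2), which increases with m. Maximum at m = 13: 2·27/15 = 18/5.
Final answer: 18/5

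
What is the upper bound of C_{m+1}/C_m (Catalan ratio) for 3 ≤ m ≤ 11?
46/13

Reasoning: C_{m+1}/C_m = 2(2m+1)/(m+2), which increases with m. Maximum at m = 11: 2·23/13 = 46/13.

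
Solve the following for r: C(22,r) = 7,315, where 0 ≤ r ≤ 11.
4

Reasoning: C(22,r) is increasing for 0 ≤ r ≤ 11. Stepping up (C(22,r+1) = C(22,r)·(22−r)/(r+1)): C(22,1) = 22, C(22,2) = 231, C(22,3) = 1,540, C(22,4) = 7,315 ✓. So r = 4.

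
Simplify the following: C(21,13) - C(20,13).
C(21,13) - C(20,13) = C(20,12) = 125,970.
Final answer: 125,970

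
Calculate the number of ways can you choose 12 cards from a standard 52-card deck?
206,379,406,870

Explanation: C(52,12) = 206,379,406,870.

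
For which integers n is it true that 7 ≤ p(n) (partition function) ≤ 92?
5, 6, 7, 8, 9, 10, 11, 12

Solution: Tabulating p(n) via p(n) = p(n−1) + p(n−2) − p(n−5) − p(n−7) + …: p(4)=5; p(5)=7; p(6)=11; p(7)=15; p(8)=22; p(9)=30; p(10)=42; p(11)=56; p(12)=77; p(13)=101. So valid n = 5, 6, 7, 8, 9, 10, 11, 12.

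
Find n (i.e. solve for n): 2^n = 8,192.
13
8,192 = 1,024 × 8 = 2^10 × 2^3 = 2^13, so n = 13.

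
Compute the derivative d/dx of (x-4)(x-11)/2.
(2x - 15)/2

Solution: d/dx[(x-4)(x-11)] = (x-11) + (x-4) = 2x - 15. Dividing by 2 gives (2x - 15)/2.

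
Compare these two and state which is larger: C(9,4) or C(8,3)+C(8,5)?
C(9,4)

Reasoning: C(9,4)=126; C(8,3)+C(8,5)=56+56=112.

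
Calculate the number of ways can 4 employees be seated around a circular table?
6

Circular arrangements: (4-1)! = 6.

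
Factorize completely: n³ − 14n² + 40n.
n(n − 4)(n − 10)

Working:
n³ − 14n² + 40n = n(n² − 14n + 40) = n(n − 4)(n − 10).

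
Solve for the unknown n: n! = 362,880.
9

n! is strictly increasing. 7! = 5,040, 8! = 40,320, 9! = 362,880 ✓. So n = 9.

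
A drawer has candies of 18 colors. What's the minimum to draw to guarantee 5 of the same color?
73

Solution: Worst case: 4 of each = 72. One more: 73.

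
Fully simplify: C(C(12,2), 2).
2,145

C(12,2) = 66, then C(66, 2) = 2,145.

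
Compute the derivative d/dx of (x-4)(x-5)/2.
(2x - 9)/2

Explanation: d/dx[(x-4)(x-5)] = (x-5) + (x-4) = 2x - 9. Dividing by 2 gives (2x - 9)/2.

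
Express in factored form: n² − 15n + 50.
(n − 5)(n − 10)

Working:
Seek roots whose sum is 15 and product is 50: (5, 10). So n² − 15n + 50 = (n − 5)(n − 10).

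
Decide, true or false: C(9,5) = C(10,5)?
False

Solution: LHS = C(9,5) = 126; RHS = C(10,5) = 252. 126 ≠ 252, so the statement does not hold.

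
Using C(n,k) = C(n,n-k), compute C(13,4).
715

Working:
C(13,4) = C(13,9) = 715.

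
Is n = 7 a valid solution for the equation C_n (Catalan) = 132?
No

Explanation: C_7 = C(14,7)/(7+1) = 3,432/8 = 429, which does not equal 132.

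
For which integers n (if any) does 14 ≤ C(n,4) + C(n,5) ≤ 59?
6, 7

Explanation: C(5,4)+C(5,5)=6; C(6,4)+C(6,5)=21; C(7,4)+C(7,5)=56; C(8,4)+C(8,5)=126. So valid n = 6, 7.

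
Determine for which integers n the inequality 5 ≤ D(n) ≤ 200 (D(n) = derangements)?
Using D(n) = (n−1)[D(n−1) + D(n−2)] with D(1)=0, D(2)=1: D(3)=2; D(4)=9; D(5)=44; D(6)=265. So valid n = 4, 5.

Answer: 4, 5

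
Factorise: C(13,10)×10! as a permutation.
P(13,10)

Explanation: C(13,10)×10! = [13!/(10!(3)!)]×10! = 13!/(3)! = P(13,10) = 1,037,836,800.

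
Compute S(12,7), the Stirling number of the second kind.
627,396

Reasoning: Using the Stirling recurrence: S(n,k) = k·S(n-1,k) + S(n-1,k-1)
S(12,7) = 7·S(11,7) + S(11,6)
         = 7·63987 + 179487
         = 447909 + 179487
         = 627,396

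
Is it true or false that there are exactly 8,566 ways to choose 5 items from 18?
False

Solution: C(18,5) = 8,568 ≠ 8566.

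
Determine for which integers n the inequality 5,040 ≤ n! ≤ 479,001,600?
7, 8, 9, 10, 11, 12

Explanation: n! is strictly increasing; 7! = 5,040 and 12! = 479,001,600, so valid n = 7, 8, 9, 10, 11, 12.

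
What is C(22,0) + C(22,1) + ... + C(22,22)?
4,194,304

Solution: Sum of binomial coefficients = 2^22 = 4,194,304.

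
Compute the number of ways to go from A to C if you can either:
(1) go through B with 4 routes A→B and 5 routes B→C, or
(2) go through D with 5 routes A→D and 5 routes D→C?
45

Reasoning: Route via B: 4×5=20. Route via D: 5×5=25. Total: 45.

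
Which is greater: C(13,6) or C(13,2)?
C(13,6)=1,716, C(13,2)=78.

Answer: C(13,6)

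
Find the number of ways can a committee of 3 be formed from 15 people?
455

Explanation: C(15,3) = 15! / (3! × (15-3)!)
         = 15! / (3! × 12!)
         = 455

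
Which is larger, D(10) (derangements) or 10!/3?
D(10)

Reasoning: D(10) = (10-1)·[D(9) + D(8)] = 9·[133,496 + 14,833] = 1,334,961; 10!/3 = 3,628,800/3 = 1,209,600.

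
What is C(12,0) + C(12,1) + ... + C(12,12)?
4,096

Working:
Sum of binomial coefficients = 2^12 = 4,096.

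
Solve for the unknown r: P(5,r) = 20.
2
P(5,r) = 5·4·…·(5−r+1), a product of r factors. Multiplying down from 5: 5 = 5; 5·4 = 20 ✓ (2 factors). So r = 2.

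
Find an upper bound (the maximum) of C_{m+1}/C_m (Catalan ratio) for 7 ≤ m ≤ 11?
46/13

Solution: C_{m+1}/C_m = 2(2m+1)/(m+2), which increases with m. Maximum at m = 11: 2·23/13 = 46/13.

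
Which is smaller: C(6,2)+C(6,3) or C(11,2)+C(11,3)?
C(6,2)+C(6,3)

Working:
First=35, Second=220.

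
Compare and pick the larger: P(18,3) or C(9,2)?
P(18,3)
P(18,3)=4,896, C(9,2)=36.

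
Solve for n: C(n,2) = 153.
18

C(n,2) = n(n−1)/2! is increasing in n, and n(n−1) = 2!·153 = 306 ≈ (n−0.5)^2 gives n ≈ 18.0. Check: C(16,2) = 120, C(17,2) = 136, C(18,2) = 153 ✓. So n = 18.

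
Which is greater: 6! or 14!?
14!
6!=720, 14!=87,178,291,200. 14! > 6!.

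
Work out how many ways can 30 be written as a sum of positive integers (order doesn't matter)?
Pentagonal recurrence p(n) = p(n−1) + p(n−2) − p(n−5) − p(n−7) + …: p(30) = p(29) + p(28) − p(25) − p(23) + p(18) + p(15) − p(8) − p(4) = 4,565 + 3,718 − 1,958 − 1,255 + 385 + 176 − 22 − 5 = 5,604.

Answer: 5,604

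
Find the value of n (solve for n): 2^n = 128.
7

Solution: 2^7 = 128, so n = 7.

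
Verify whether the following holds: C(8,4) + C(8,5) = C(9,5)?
True

Working:
Pascal's identity: LHS = 70 + 56 = 126; RHS = C(9,5) = 126. Both sides agree, so the statement holds.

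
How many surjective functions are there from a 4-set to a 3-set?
36

Solution: Onto functions = 3! × S(4,3)
First compute S(4,3) via recurrence:
Using the Stirling recurrence: S(n,k) = k·S(n-1,k) + S(n-1,k-1)
S(4,3) = 3·S(3,3) + S(3,2)
         = 3·1 + 3
         = 3 + 3
         = 6
Then: 6 × 6 = 36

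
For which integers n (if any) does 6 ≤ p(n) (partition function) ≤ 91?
5, 6, 7, 8, 9, 10, 11, 12

Tabulating p(n) via p(n) = p(n−1) + p(n−2) − p(n−5) − p(n−7) + …: p(4)=5; p(5)=7; p(6)=11; p(7)=15; p(8)=22; p(9)=30; p(10)=42; p(11)=56; p(12)=77; p(13)=101. So valid n = 5, 6, 7, 8, 9, 10, 11, 12.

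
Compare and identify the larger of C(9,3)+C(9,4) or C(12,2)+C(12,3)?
C(12,2)+C(12,3)

Working:
First=210, Second=286.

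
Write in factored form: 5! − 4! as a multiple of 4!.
4 × 4! = 96
5! − 4! = 5·4! − 4! = (5 − 1)·4! = 4 × 4! = 96.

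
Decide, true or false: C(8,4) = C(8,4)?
True

Working:
Symmetry C(n,k) = C(n,n-k): C(8,4) = 70 and C(8,4) = 70. Both sides agree, so the statement holds.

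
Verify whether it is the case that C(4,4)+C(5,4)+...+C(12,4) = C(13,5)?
True

Explanation: Hockey stick identity gives Σ = C(13,5) = 1,287; RHS C(13,5) = 1,287.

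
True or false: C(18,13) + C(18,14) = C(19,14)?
True

Pascal's identity C(n,k) + C(n,k+1) = C(n+1,k+1): 8,568 + 3,060 = 11,628 = C(19,14).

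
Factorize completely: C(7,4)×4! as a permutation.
P(7,4)

Solution: C(7,4)×4! = [7!/(4!(3)!)]×4! = 7!/(3)! = P(7,4) = 840.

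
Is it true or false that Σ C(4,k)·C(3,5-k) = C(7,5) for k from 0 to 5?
True

Vandermonde's identity gives C(7,5) = 21; RHS C(7,5) = 21.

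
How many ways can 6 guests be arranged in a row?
720

Arrangements of 6 distinct objects: 6! = 720.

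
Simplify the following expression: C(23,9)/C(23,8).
C(n,k+1)/C(n,k) = (n−k)/(k+1). Here (23−8)/(8+1) = 15/9 = 5/3.
Final answer: 5/3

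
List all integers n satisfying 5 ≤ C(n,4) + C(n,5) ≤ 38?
5, 6

Solution: C(4,4)+C(4,5)=1; C(5,4)+C(5,5)=6; C(6,4)+C(6,5)=21; C(7,4)+C(7,5)=56. So valid n = 5, 6.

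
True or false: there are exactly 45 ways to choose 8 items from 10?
True

Working:
C(10,8) = 45.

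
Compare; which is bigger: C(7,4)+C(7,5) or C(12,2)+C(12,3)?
C(12,2)+C(12,3)

Reasoning: First=56, Second=286.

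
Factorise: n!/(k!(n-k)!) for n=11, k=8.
This is the binomial coefficient C(11,8) = 165.
Final answer: C(11,8) = 165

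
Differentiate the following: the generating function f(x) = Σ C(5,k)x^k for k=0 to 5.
Term-by-term differentiation gives Σ k·C(5,k)x^{k-1} for k=1 to 5.
Final answer: Σ k·C(5,k)x^(k-1) for k=1 to 5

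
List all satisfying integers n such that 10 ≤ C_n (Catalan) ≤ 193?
4, 5, 6

C_3=5; C_4=14; C_5=42; C_6=132; C_7=429. So valid n = 4, 5, 6.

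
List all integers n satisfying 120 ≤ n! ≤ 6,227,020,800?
5, 6, 7, 8, 9, 10, 11, 12, 13

Working:
n! is strictly increasing; 5! = 120 and 13! = 6,227,020,800, so valid n = 5, 6, 7, 8, 9, 10, 11, 12, 13.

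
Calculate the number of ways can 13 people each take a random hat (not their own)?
Using D(n) = (n-1)[D(n-1) + D(n-2)]:
D(13) = (13-1) × [D(12) + D(11)]
      = 12 × [176214841 + 14684570]
      = 12 × 190899411
      = 2,290,792,932

Answer: 2,290,792,932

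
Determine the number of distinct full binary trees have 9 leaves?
1,430

Explanation: Using the Catalan number formula: C_n = C(2n, n) / (n+1)
C_8 = C(16, 8) / (8+1)
     = 12870 / 9
     = 1,430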